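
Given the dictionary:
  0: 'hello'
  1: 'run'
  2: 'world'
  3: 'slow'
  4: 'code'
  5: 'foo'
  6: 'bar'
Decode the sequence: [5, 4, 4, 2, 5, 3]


Look up each index in the dictionary:
  5 -> 'foo'
  4 -> 'code'
  4 -> 'code'
  2 -> 'world'
  5 -> 'foo'
  3 -> 'slow'

Decoded: "foo code code world foo slow"


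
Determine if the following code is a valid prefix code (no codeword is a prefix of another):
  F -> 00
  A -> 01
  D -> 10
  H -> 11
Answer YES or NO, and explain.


Checking each pair (does one codeword prefix another?):
  F='00' vs A='01': no prefix
  F='00' vs D='10': no prefix
  F='00' vs H='11': no prefix
  A='01' vs F='00': no prefix
  A='01' vs D='10': no prefix
  A='01' vs H='11': no prefix
  D='10' vs F='00': no prefix
  D='10' vs A='01': no prefix
  D='10' vs H='11': no prefix
  H='11' vs F='00': no prefix
  H='11' vs A='01': no prefix
  H='11' vs D='10': no prefix
No violation found over all pairs.

YES -- this is a valid prefix code. No codeword is a prefix of any other codeword.


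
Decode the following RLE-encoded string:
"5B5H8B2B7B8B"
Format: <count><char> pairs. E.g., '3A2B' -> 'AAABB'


Expanding each <count><char> pair:
  5B -> 'BBBBB'
  5H -> 'HHHHH'
  8B -> 'BBBBBBBB'
  2B -> 'BB'
  7B -> 'BBBBBBB'
  8B -> 'BBBBBBBB'

Decoded = BBBBBHHHHHBBBBBBBBBBBBBBBBBBBBBBBBB


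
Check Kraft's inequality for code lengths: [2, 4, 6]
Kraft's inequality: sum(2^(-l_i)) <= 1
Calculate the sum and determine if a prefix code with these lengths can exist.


Sum = 2^(-2) + 2^(-4) + 2^(-6)
    = 0.25 + 0.0625 + 0.015625
    = 21/64 = 0.328125
Since 0.328125 <= 1, Kraft's inequality IS satisfied.
A prefix code with these lengths CAN exist.

Kraft sum = 0.328125. Satisfied.


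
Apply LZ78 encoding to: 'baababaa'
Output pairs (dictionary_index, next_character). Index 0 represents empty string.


LZ78 encoding steps:
Dictionary: {0: ''}
Step 1: w='' (idx 0), next='b' -> output (0, 'b'), add 'b' as idx 1
Step 2: w='' (idx 0), next='a' -> output (0, 'a'), add 'a' as idx 2
Step 3: w='a' (idx 2), next='b' -> output (2, 'b'), add 'ab' as idx 3
Step 4: w='ab' (idx 3), next='a' -> output (3, 'a'), add 'aba' as idx 4
Step 5: w='a' (idx 2), end of input -> output (2, '')


Encoded: [(0, 'b'), (0, 'a'), (2, 'b'), (3, 'a'), (2, '')]


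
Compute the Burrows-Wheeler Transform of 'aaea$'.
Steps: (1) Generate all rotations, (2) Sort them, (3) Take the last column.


Rotations (sorted):
  0: $aaea -> last char: a
  1: a$aae -> last char: e
  2: aaea$ -> last char: $
  3: aea$a -> last char: a
  4: ea$aa -> last char: a


BWT = ae$aa


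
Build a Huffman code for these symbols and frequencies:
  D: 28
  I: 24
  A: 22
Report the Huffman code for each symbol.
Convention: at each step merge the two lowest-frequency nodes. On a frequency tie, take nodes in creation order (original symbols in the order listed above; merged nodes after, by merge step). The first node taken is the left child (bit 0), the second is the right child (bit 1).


Huffman tree construction:
Step 1: Merge A(22) + I(24) = 46
Step 2: Merge D(28) + (A+I)(46) = 74
Read each symbol's code off the tree from the root (left child = 0, right child = 1).

Codes:
  D: 0 (length 1)
  I: 11 (length 2)
  A: 10 (length 2)
Average code length: 120/74 = 1.6216 bits/symbol


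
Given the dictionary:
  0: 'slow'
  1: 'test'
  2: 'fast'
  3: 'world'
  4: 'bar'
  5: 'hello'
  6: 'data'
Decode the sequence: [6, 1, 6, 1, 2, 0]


Look up each index in the dictionary:
  6 -> 'data'
  1 -> 'test'
  6 -> 'data'
  1 -> 'test'
  2 -> 'fast'
  0 -> 'slow'

Decoded: "data test data test fast slow"


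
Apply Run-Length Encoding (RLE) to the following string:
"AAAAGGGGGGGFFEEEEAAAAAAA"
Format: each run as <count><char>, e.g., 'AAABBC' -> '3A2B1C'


Scanning runs left to right:
  i=0: run of 'A' x 4 -> '4A'
  i=4: run of 'G' x 7 -> '7G'
  i=11: run of 'F' x 2 -> '2F'
  i=13: run of 'E' x 4 -> '4E'
  i=17: run of 'A' x 7 -> '7A'

RLE = 4A7G2F4E7A


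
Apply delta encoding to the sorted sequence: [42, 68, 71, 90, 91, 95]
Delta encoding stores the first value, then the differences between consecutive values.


First value: 42
Deltas:
  68 - 42 = 26
  71 - 68 = 3
  90 - 71 = 19
  91 - 90 = 1
  95 - 91 = 4


Delta encoded: [42, 26, 3, 19, 1, 4]


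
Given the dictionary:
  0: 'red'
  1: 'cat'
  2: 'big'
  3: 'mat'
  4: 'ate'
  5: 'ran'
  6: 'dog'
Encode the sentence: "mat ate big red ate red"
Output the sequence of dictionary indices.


Look up each word in the dictionary:
  'mat' -> 3
  'ate' -> 4
  'big' -> 2
  'red' -> 0
  'ate' -> 4
  'red' -> 0

Encoded: [3, 4, 2, 0, 4, 0]


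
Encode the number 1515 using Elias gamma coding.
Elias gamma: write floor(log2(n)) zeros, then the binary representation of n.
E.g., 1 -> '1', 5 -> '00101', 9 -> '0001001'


num_bits = floor(log2(1515)) + 1 = 11
leading_zeros = num_bits - 1 = 10
binary(1515) = 10111101011

Elias gamma(1515) = '0000000000' + '10111101011' = 000000000010111101011 (21 bits)


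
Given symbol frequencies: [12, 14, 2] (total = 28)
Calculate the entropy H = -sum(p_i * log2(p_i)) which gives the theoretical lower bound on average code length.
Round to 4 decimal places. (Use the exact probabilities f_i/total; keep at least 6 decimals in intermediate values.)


Per-symbol terms -p_i * log2(p_i) with p_i = f_i/28:
  p = 12/28 = 0.428571: log2(p) = -1.222392, -p*log2(p) = 0.523882
  p = 14/28 = 0.500000: log2(p) = -1.000000, -p*log2(p) = 0.500000
  p = 2/28 = 0.071429: log2(p) = -3.807355, -p*log2(p) = 0.271954
H = 0.523882 + 0.500000 + 0.271954 = 1.295836

H = 1.2958 bits/symbol


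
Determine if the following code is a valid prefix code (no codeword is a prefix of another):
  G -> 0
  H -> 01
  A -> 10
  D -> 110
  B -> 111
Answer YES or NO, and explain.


Checking each pair (does one codeword prefix another?):
  G='0' vs H='01': prefix -- VIOLATION

NO -- this is NOT a valid prefix code. G (0) is a prefix of H (01).


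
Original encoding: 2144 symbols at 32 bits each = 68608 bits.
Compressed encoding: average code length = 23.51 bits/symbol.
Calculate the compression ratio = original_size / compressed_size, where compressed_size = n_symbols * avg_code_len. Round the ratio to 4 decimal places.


original_size = n_symbols * orig_bits = 2144 * 32 = 68608 bits
compressed_size = n_symbols * avg_code_len = 2144 * 23.51 = 50405.44 bits
ratio = original_size / compressed_size = 68608 / 50405.44 = 1.3611

Compression ratio = 1.3611


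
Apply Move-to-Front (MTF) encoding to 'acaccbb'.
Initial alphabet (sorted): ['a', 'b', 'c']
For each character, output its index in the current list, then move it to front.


MTF encoding:
'a': index 0 in ['a', 'b', 'c'] -> ['a', 'b', 'c']
'c': index 2 in ['a', 'b', 'c'] -> ['c', 'a', 'b']
'a': index 1 in ['c', 'a', 'b'] -> ['a', 'c', 'b']
'c': index 1 in ['a', 'c', 'b'] -> ['c', 'a', 'b']
'c': index 0 in ['c', 'a', 'b'] -> ['c', 'a', 'b']
'b': index 2 in ['c', 'a', 'b'] -> ['b', 'c', 'a']
'b': index 0 in ['b', 'c', 'a'] -> ['b', 'c', 'a']


Output: [0, 2, 1, 1, 0, 2, 0]


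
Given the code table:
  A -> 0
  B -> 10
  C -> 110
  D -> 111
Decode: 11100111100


Decoding:
111 -> D
0 -> A
0 -> A
111 -> D
10 -> B
0 -> A


Result: DAADBA


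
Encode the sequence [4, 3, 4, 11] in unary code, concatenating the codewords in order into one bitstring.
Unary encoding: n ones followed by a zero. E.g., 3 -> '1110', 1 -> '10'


Encode each number as n ones followed by a terminating 0:
  4 -> 11110 (5 bits)
  3 -> 1110 (4 bits)
  4 -> 11110 (5 bits)
  11 -> 111111111110 (12 bits)
Total length = 5 + 4 + 5 + 12 = 26 bits.

Unary([4, 3, 4, 11]) = 11110111011110111111111110 (26 bits)


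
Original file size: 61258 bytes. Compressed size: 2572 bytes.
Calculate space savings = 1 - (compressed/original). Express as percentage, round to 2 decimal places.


ratio = compressed/original = 2572/61258 = 0.041986
savings = 1 - ratio = 1 - 0.041986 = 0.958014
as a percentage: 0.958014 * 100 = 95.8%

Space savings = 1 - 2572/61258 = 95.8%


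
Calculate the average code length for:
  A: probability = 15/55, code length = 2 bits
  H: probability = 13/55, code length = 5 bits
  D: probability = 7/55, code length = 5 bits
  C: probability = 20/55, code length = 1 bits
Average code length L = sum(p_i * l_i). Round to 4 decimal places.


Weighted contributions p_i * l_i:
  A: (15/55) * 2 = 30/55
  H: (13/55) * 5 = 65/55
  D: (7/55) * 5 = 35/55
  C: (20/55) * 1 = 20/55
Sum = (30 + 65 + 35 + 20)/55 = 150/55

L = 150/55 = 2.7273 bits/symbol


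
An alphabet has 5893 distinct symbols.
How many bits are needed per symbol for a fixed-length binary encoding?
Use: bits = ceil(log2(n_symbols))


log2(5893) = 12.5248
Bracket: 2^12 = 4096 < 5893 <= 2^13 = 8192
So ceil(log2(5893)) = 13

bits = ceil(log2(5893)) = ceil(12.5248) = 13 bits


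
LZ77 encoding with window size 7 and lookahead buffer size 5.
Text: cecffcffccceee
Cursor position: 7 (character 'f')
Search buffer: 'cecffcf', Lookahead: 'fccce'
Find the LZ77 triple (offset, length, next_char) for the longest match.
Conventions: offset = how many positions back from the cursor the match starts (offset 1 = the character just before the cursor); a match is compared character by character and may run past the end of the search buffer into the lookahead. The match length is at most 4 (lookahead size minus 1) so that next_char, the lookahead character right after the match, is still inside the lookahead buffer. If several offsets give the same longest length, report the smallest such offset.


Try each offset into the search buffer:
  offset=1 (pos 6, char 'f'): match length 1
  offset=2 (pos 5, char 'c'): match length 0
  offset=3 (pos 4, char 'f'): match length 2
  offset=4 (pos 3, char 'f'): match length 1
  offset=5 (pos 2, char 'c'): match length 0
  offset=6 (pos 1, char 'e'): match length 0
  offset=7 (pos 0, char 'c'): match length 0
Longest match has length 2 at offset 3.
next_char = character at position 7 + 2 = 9 -> 'c'

Best match: offset=3, length=2 (matching 'fc' starting at position 4)
LZ77 triple: (3, 2, 'c')


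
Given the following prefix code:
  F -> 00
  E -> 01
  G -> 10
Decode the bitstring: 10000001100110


Decoding step by step:
Bits 10 -> G
Bits 00 -> F
Bits 00 -> F
Bits 01 -> E
Bits 10 -> G
Bits 01 -> E
Bits 10 -> G


Decoded message: GFFEGEG


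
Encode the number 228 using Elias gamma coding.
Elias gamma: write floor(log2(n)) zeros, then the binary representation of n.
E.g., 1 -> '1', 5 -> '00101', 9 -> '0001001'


num_bits = floor(log2(228)) + 1 = 8
leading_zeros = num_bits - 1 = 7
binary(228) = 11100100

Elias gamma(228) = '0000000' + '11100100' = 000000011100100 (15 bits)


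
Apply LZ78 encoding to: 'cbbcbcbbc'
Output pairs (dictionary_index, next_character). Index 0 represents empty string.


LZ78 encoding steps:
Dictionary: {0: ''}
Step 1: w='' (idx 0), next='c' -> output (0, 'c'), add 'c' as idx 1
Step 2: w='' (idx 0), next='b' -> output (0, 'b'), add 'b' as idx 2
Step 3: w='b' (idx 2), next='c' -> output (2, 'c'), add 'bc' as idx 3
Step 4: w='bc' (idx 3), next='b' -> output (3, 'b'), add 'bcb' as idx 4
Step 5: w='bc' (idx 3), end of input -> output (3, '')


Encoded: [(0, 'c'), (0, 'b'), (2, 'c'), (3, 'b'), (3, '')]


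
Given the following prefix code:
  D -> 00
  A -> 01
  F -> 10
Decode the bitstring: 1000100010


Decoding step by step:
Bits 10 -> F
Bits 00 -> D
Bits 10 -> F
Bits 00 -> D
Bits 10 -> F


Decoded message: FDFDF


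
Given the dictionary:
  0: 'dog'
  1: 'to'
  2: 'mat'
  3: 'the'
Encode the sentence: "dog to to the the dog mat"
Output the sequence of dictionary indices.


Look up each word in the dictionary:
  'dog' -> 0
  'to' -> 1
  'to' -> 1
  'the' -> 3
  'the' -> 3
  'dog' -> 0
  'mat' -> 2

Encoded: [0, 1, 1, 3, 3, 0, 2]


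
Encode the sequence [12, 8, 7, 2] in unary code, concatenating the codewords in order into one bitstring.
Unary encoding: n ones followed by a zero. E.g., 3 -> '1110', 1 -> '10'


Encode each number as n ones followed by a terminating 0:
  12 -> 1111111111110 (13 bits)
  8 -> 111111110 (9 bits)
  7 -> 11111110 (8 bits)
  2 -> 110 (3 bits)
Total length = 13 + 9 + 8 + 3 = 33 bits.

Unary([12, 8, 7, 2]) = 111111111111011111111011111110110 (33 bits)


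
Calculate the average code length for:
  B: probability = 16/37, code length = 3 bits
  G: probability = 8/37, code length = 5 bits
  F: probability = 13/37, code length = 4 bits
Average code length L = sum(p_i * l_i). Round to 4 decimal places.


Weighted contributions p_i * l_i:
  B: (16/37) * 3 = 48/37
  G: (8/37) * 5 = 40/37
  F: (13/37) * 4 = 52/37
Sum = (48 + 40 + 52)/37 = 140/37

L = 140/37 = 3.7838 bits/symbol


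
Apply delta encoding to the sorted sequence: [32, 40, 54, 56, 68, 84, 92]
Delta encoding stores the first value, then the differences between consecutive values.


First value: 32
Deltas:
  40 - 32 = 8
  54 - 40 = 14
  56 - 54 = 2
  68 - 56 = 12
  84 - 68 = 16
  92 - 84 = 8


Delta encoded: [32, 8, 14, 2, 12, 16, 8]


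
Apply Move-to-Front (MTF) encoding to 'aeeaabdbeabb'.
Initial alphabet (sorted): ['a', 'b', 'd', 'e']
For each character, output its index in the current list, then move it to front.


MTF encoding:
'a': index 0 in ['a', 'b', 'd', 'e'] -> ['a', 'b', 'd', 'e']
'e': index 3 in ['a', 'b', 'd', 'e'] -> ['e', 'a', 'b', 'd']
'e': index 0 in ['e', 'a', 'b', 'd'] -> ['e', 'a', 'b', 'd']
'a': index 1 in ['e', 'a', 'b', 'd'] -> ['a', 'e', 'b', 'd']
'a': index 0 in ['a', 'e', 'b', 'd'] -> ['a', 'e', 'b', 'd']
'b': index 2 in ['a', 'e', 'b', 'd'] -> ['b', 'a', 'e', 'd']
'd': index 3 in ['b', 'a', 'e', 'd'] -> ['d', 'b', 'a', 'e']
'b': index 1 in ['d', 'b', 'a', 'e'] -> ['b', 'd', 'a', 'e']
'e': index 3 in ['b', 'd', 'a', 'e'] -> ['e', 'b', 'd', 'a']
'a': index 3 in ['e', 'b', 'd', 'a'] -> ['a', 'e', 'b', 'd']
'b': index 2 in ['a', 'e', 'b', 'd'] -> ['b', 'a', 'e', 'd']
'b': index 0 in ['b', 'a', 'e', 'd'] -> ['b', 'a', 'e', 'd']


Output: [0, 3, 0, 1, 0, 2, 3, 1, 3, 3, 2, 0]


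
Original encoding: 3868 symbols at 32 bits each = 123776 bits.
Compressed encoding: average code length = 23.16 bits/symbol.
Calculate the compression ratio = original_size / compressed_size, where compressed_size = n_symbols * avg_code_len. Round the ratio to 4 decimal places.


original_size = n_symbols * orig_bits = 3868 * 32 = 123776 bits
compressed_size = n_symbols * avg_code_len = 3868 * 23.16 = 89582.88 bits
ratio = original_size / compressed_size = 123776 / 89582.88 = 1.3817

Compression ratio = 1.3817


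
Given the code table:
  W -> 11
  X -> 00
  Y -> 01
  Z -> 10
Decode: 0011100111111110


Decoding:
00 -> X
11 -> W
10 -> Z
01 -> Y
11 -> W
11 -> W
11 -> W
10 -> Z


Result: XWZYWWWZ


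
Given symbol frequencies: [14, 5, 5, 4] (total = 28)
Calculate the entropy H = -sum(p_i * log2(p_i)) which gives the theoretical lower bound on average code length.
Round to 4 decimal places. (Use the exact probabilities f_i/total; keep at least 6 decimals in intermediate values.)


Per-symbol terms -p_i * log2(p_i) with p_i = f_i/28:
  p = 14/28 = 0.500000: log2(p) = -1.000000, -p*log2(p) = 0.500000
  p = 5/28 = 0.178571: log2(p) = -2.485427, -p*log2(p) = 0.443826
  p = 5/28 = 0.178571: log2(p) = -2.485427, -p*log2(p) = 0.443826
  p = 4/28 = 0.142857: log2(p) = -2.807355, -p*log2(p) = 0.401051
H = 0.500000 + 0.443826 + 0.443826 + 0.401051 = 1.788703

H = 1.7887 bits/symbol


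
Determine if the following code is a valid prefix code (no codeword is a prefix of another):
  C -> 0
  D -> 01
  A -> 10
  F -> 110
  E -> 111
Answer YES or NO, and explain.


Checking each pair (does one codeword prefix another?):
  C='0' vs D='01': prefix -- VIOLATION

NO -- this is NOT a valid prefix code. C (0) is a prefix of D (01).


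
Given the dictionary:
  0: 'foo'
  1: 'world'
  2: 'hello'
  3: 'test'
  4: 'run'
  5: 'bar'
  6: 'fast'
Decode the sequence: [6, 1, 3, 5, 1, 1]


Look up each index in the dictionary:
  6 -> 'fast'
  1 -> 'world'
  3 -> 'test'
  5 -> 'bar'
  1 -> 'world'
  1 -> 'world'

Decoded: "fast world test bar world world"


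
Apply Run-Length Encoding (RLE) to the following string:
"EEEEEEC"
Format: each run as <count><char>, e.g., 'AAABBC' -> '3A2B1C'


Scanning runs left to right:
  i=0: run of 'E' x 6 -> '6E'
  i=6: run of 'C' x 1 -> '1C'

RLE = 6E1C


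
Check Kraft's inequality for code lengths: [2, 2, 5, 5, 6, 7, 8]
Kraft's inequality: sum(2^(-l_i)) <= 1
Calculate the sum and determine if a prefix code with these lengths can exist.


Sum = 2^(-2) + 2^(-2) + 2^(-5) + 2^(-5) + 2^(-6) + 2^(-7) + 2^(-8)
    = 0.25 + 0.25 + 0.03125 + 0.03125 + 0.015625 + 0.0078125 + 0.00390625
    = 151/256 = 0.58984375
Since 0.58984375 <= 1, Kraft's inequality IS satisfied.
A prefix code with these lengths CAN exist.

Kraft sum = 0.58984375. Satisfied.


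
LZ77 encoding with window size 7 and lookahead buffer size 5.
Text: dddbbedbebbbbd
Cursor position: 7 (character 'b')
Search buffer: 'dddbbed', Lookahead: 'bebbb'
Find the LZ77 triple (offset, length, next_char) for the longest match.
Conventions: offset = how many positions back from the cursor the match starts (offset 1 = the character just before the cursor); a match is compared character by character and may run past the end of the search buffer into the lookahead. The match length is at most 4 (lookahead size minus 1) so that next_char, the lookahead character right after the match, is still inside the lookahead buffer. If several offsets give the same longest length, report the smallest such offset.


Try each offset into the search buffer:
  offset=1 (pos 6, char 'd'): match length 0
  offset=2 (pos 5, char 'e'): match length 0
  offset=3 (pos 4, char 'b'): match length 2
  offset=4 (pos 3, char 'b'): match length 1
  offset=5 (pos 2, char 'd'): match length 0
  offset=6 (pos 1, char 'd'): match length 0
  offset=7 (pos 0, char 'd'): match length 0
Longest match has length 2 at offset 3.
next_char = character at position 7 + 2 = 9 -> 'b'

Best match: offset=3, length=2 (matching 'be' starting at position 4)
LZ77 triple: (3, 2, 'b')


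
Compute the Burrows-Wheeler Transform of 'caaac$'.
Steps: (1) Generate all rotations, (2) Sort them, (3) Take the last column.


Rotations (sorted):
  0: $caaac -> last char: c
  1: aaac$c -> last char: c
  2: aac$ca -> last char: a
  3: ac$caa -> last char: a
  4: c$caaa -> last char: a
  5: caaac$ -> last char: $


BWT = ccaaa$


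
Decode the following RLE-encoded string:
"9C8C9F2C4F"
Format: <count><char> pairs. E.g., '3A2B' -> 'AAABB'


Expanding each <count><char> pair:
  9C -> 'CCCCCCCCC'
  8C -> 'CCCCCCCC'
  9F -> 'FFFFFFFFF'
  2C -> 'CC'
  4F -> 'FFFF'

Decoded = CCCCCCCCCCCCCCCCCFFFFFFFFFCCFFFF


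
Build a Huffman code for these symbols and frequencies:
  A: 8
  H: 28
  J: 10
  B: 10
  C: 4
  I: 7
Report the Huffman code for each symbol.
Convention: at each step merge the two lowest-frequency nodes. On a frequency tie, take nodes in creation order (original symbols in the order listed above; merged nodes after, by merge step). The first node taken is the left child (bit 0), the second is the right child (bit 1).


Huffman tree construction:
Step 1: Merge C(4) + I(7) = 11
Step 2: Merge A(8) + J(10) = 18
Step 3: Merge B(10) + (C+I)(11) = 21
Step 4: Merge (A+J)(18) + (B+(C+I))(21) = 39
Step 5: Merge H(28) + ((A+J)+(B+(C+I)))(39) = 67
Read each symbol's code off the tree from the root (left child = 0, right child = 1).

Codes:
  A: 100 (length 3)
  H: 0 (length 1)
  J: 101 (length 3)
  B: 110 (length 3)
  C: 1110 (length 4)
  I: 1111 (length 4)
Average code length: 156/67 = 2.3284 bits/symbol


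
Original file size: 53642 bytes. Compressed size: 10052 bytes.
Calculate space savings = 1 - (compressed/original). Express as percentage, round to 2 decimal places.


ratio = compressed/original = 10052/53642 = 0.18739
savings = 1 - ratio = 1 - 0.18739 = 0.81261
as a percentage: 0.81261 * 100 = 81.26%

Space savings = 1 - 10052/53642 = 81.26%


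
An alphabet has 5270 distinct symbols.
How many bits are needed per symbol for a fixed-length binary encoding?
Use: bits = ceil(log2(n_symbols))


log2(5270) = 12.3636
Bracket: 2^12 = 4096 < 5270 <= 2^13 = 8192
So ceil(log2(5270)) = 13

bits = ceil(log2(5270)) = ceil(12.3636) = 13 bits


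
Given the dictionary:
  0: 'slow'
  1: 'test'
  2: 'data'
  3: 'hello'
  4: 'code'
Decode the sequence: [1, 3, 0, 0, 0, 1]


Look up each index in the dictionary:
  1 -> 'test'
  3 -> 'hello'
  0 -> 'slow'
  0 -> 'slow'
  0 -> 'slow'
  1 -> 'test'

Decoded: "test hello slow slow slow test"


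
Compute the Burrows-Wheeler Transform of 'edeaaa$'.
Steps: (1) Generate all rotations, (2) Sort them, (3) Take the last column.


Rotations (sorted):
  0: $edeaaa -> last char: a
  1: a$edeaa -> last char: a
  2: aa$edea -> last char: a
  3: aaa$ede -> last char: e
  4: deaaa$e -> last char: e
  5: eaaa$ed -> last char: d
  6: edeaaa$ -> last char: $


BWT = aaaeed$


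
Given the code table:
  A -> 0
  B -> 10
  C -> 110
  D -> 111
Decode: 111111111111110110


Decoding:
111 -> D
111 -> D
111 -> D
111 -> D
110 -> C
110 -> C


Result: DDDDCC


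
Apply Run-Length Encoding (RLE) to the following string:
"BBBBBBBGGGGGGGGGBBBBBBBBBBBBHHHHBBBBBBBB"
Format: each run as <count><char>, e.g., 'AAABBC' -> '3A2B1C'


Scanning runs left to right:
  i=0: run of 'B' x 7 -> '7B'
  i=7: run of 'G' x 9 -> '9G'
  i=16: run of 'B' x 12 -> '12B'
  i=28: run of 'H' x 4 -> '4H'
  i=32: run of 'B' x 8 -> '8B'

RLE = 7B9G12B4H8B


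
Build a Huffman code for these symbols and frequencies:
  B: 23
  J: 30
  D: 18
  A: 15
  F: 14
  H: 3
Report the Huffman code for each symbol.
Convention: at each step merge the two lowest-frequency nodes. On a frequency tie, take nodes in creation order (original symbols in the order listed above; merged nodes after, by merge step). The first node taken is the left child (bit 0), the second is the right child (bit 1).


Huffman tree construction:
Step 1: Merge H(3) + F(14) = 17
Step 2: Merge A(15) + (H+F)(17) = 32
Step 3: Merge D(18) + B(23) = 41
Step 4: Merge J(30) + (A+(H+F))(32) = 62
Step 5: Merge (D+B)(41) + (J+(A+(H+F)))(62) = 103
Read each symbol's code off the tree from the root (left child = 0, right child = 1).

Codes:
  B: 01 (length 2)
  J: 10 (length 2)
  D: 00 (length 2)
  A: 110 (length 3)
  F: 1111 (length 4)
  H: 1110 (length 4)
Average code length: 255/103 = 2.4757 bits/symbol


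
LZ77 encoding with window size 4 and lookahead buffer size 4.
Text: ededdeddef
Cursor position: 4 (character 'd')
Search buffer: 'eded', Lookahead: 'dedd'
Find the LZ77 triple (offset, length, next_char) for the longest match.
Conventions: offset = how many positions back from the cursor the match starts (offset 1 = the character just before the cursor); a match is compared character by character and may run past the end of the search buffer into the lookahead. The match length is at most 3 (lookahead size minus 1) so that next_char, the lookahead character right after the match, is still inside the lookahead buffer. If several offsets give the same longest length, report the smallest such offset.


Try each offset into the search buffer:
  offset=1 (pos 3, char 'd'): match length 1
  offset=2 (pos 2, char 'e'): match length 0
  offset=3 (pos 1, char 'd'): match length 3
  offset=4 (pos 0, char 'e'): match length 0
Longest match has length 3 at offset 3.
next_char = character at position 4 + 3 = 7 -> 'd'

Best match: offset=3, length=3 (matching 'ded' starting at position 1)
LZ77 triple: (3, 3, 'd')


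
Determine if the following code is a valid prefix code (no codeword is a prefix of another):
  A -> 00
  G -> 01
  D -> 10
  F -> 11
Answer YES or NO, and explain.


Checking each pair (does one codeword prefix another?):
  A='00' vs G='01': no prefix
  A='00' vs D='10': no prefix
  A='00' vs F='11': no prefix
  G='01' vs A='00': no prefix
  G='01' vs D='10': no prefix
  G='01' vs F='11': no prefix
  D='10' vs A='00': no prefix
  D='10' vs G='01': no prefix
  D='10' vs F='11': no prefix
  F='11' vs A='00': no prefix
  F='11' vs G='01': no prefix
  F='11' vs D='10': no prefix
No violation found over all pairs.

YES -- this is a valid prefix code. No codeword is a prefix of any other codeword.


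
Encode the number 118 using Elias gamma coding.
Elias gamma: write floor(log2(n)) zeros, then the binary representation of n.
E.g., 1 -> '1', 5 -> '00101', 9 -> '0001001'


num_bits = floor(log2(118)) + 1 = 7
leading_zeros = num_bits - 1 = 6
binary(118) = 1110110

Elias gamma(118) = '000000' + '1110110' = 0000001110110 (13 bits)


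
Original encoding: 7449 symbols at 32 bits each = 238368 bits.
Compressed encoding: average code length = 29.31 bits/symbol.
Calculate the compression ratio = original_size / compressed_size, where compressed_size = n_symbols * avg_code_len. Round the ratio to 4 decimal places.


original_size = n_symbols * orig_bits = 7449 * 32 = 238368 bits
compressed_size = n_symbols * avg_code_len = 7449 * 29.31 = 218330.19 bits
ratio = original_size / compressed_size = 238368 / 218330.19 = 1.0918

Compression ratio = 1.0918


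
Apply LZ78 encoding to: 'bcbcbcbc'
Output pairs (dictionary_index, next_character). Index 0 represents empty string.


LZ78 encoding steps:
Dictionary: {0: ''}
Step 1: w='' (idx 0), next='b' -> output (0, 'b'), add 'b' as idx 1
Step 2: w='' (idx 0), next='c' -> output (0, 'c'), add 'c' as idx 2
Step 3: w='b' (idx 1), next='c' -> output (1, 'c'), add 'bc' as idx 3
Step 4: w='bc' (idx 3), next='b' -> output (3, 'b'), add 'bcb' as idx 4
Step 5: w='c' (idx 2), end of input -> output (2, '')


Encoded: [(0, 'b'), (0, 'c'), (1, 'c'), (3, 'b'), (2, '')]


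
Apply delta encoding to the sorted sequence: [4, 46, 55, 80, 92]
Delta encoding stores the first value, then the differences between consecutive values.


First value: 4
Deltas:
  46 - 4 = 42
  55 - 46 = 9
  80 - 55 = 25
  92 - 80 = 12


Delta encoded: [4, 42, 9, 25, 12]


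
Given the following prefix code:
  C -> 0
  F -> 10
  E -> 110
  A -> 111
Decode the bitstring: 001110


Decoding step by step:
Bits 0 -> C
Bits 0 -> C
Bits 111 -> A
Bits 0 -> C


Decoded message: CCAC


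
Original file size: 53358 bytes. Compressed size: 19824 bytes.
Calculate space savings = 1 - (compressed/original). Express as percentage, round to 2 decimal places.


ratio = compressed/original = 19824/53358 = 0.371528
savings = 1 - ratio = 1 - 0.371528 = 0.628472
as a percentage: 0.628472 * 100 = 62.85%

Space savings = 1 - 19824/53358 = 62.85%


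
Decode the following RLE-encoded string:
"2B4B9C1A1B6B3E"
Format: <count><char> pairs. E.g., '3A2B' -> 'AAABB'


Expanding each <count><char> pair:
  2B -> 'BB'
  4B -> 'BBBB'
  9C -> 'CCCCCCCCC'
  1A -> 'A'
  1B -> 'B'
  6B -> 'BBBBBB'
  3E -> 'EEE'

Decoded = BBBBBBCCCCCCCCCABBBBBBBEEE


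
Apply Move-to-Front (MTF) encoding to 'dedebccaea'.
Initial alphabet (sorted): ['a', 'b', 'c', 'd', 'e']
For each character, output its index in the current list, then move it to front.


MTF encoding:
'd': index 3 in ['a', 'b', 'c', 'd', 'e'] -> ['d', 'a', 'b', 'c', 'e']
'e': index 4 in ['d', 'a', 'b', 'c', 'e'] -> ['e', 'd', 'a', 'b', 'c']
'd': index 1 in ['e', 'd', 'a', 'b', 'c'] -> ['d', 'e', 'a', 'b', 'c']
'e': index 1 in ['d', 'e', 'a', 'b', 'c'] -> ['e', 'd', 'a', 'b', 'c']
'b': index 3 in ['e', 'd', 'a', 'b', 'c'] -> ['b', 'e', 'd', 'a', 'c']
'c': index 4 in ['b', 'e', 'd', 'a', 'c'] -> ['c', 'b', 'e', 'd', 'a']
'c': index 0 in ['c', 'b', 'e', 'd', 'a'] -> ['c', 'b', 'e', 'd', 'a']
'a': index 4 in ['c', 'b', 'e', 'd', 'a'] -> ['a', 'c', 'b', 'e', 'd']
'e': index 3 in ['a', 'c', 'b', 'e', 'd'] -> ['e', 'a', 'c', 'b', 'd']
'a': index 1 in ['e', 'a', 'c', 'b', 'd'] -> ['a', 'e', 'c', 'b', 'd']


Output: [3, 4, 1, 1, 3, 4, 0, 4, 3, 1]


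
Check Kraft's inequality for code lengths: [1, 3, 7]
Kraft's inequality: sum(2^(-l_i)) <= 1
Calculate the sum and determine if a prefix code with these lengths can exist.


Sum = 2^(-1) + 2^(-3) + 2^(-7)
    = 0.5 + 0.125 + 0.0078125
    = 81/128 = 0.6328125
Since 0.6328125 <= 1, Kraft's inequality IS satisfied.
A prefix code with these lengths CAN exist.

Kraft sum = 0.6328125. Satisfied.


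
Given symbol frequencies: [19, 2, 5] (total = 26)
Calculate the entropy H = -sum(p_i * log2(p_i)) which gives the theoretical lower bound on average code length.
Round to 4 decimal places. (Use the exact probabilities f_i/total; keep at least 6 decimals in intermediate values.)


Per-symbol terms -p_i * log2(p_i) with p_i = f_i/26:
  p = 19/26 = 0.730769: log2(p) = -0.452512, -p*log2(p) = 0.330682
  p = 2/26 = 0.076923: log2(p) = -3.700440, -p*log2(p) = 0.284649
  p = 5/26 = 0.192308: log2(p) = -2.378512, -p*log2(p) = 0.457406
H = 0.330682 + 0.284649 + 0.457406 = 1.072737

H = 1.0727 bits/symbol


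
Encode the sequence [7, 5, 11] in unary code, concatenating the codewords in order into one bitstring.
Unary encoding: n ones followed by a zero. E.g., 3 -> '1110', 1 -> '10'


Encode each number as n ones followed by a terminating 0:
  7 -> 11111110 (8 bits)
  5 -> 111110 (6 bits)
  11 -> 111111111110 (12 bits)
Total length = 8 + 6 + 12 = 26 bits.

Unary([7, 5, 11]) = 11111110111110111111111110 (26 bits)


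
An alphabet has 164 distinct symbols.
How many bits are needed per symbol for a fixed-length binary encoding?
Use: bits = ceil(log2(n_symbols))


log2(164) = 7.3576
Bracket: 2^7 = 128 < 164 <= 2^8 = 256
So ceil(log2(164)) = 8

bits = ceil(log2(164)) = ceil(7.3576) = 8 bits


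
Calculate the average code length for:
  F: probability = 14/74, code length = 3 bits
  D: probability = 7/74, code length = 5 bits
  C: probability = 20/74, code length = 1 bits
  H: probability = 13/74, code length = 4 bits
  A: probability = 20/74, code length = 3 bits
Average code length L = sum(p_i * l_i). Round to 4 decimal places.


Weighted contributions p_i * l_i:
  F: (14/74) * 3 = 42/74
  D: (7/74) * 5 = 35/74
  C: (20/74) * 1 = 20/74
  H: (13/74) * 4 = 52/74
  A: (20/74) * 3 = 60/74
Sum = (42 + 35 + 20 + 52 + 60)/74 = 209/74

L = 209/74 = 2.8243 bits/symbol


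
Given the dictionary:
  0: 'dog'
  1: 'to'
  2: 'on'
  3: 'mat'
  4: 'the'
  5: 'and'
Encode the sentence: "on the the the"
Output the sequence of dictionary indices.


Look up each word in the dictionary:
  'on' -> 2
  'the' -> 4
  'the' -> 4
  'the' -> 4

Encoded: [2, 4, 4, 4]


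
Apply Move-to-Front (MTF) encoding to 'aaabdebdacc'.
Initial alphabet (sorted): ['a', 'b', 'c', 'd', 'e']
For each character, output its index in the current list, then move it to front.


MTF encoding:
'a': index 0 in ['a', 'b', 'c', 'd', 'e'] -> ['a', 'b', 'c', 'd', 'e']
'a': index 0 in ['a', 'b', 'c', 'd', 'e'] -> ['a', 'b', 'c', 'd', 'e']
'a': index 0 in ['a', 'b', 'c', 'd', 'e'] -> ['a', 'b', 'c', 'd', 'e']
'b': index 1 in ['a', 'b', 'c', 'd', 'e'] -> ['b', 'a', 'c', 'd', 'e']
'd': index 3 in ['b', 'a', 'c', 'd', 'e'] -> ['d', 'b', 'a', 'c', 'e']
'e': index 4 in ['d', 'b', 'a', 'c', 'e'] -> ['e', 'd', 'b', 'a', 'c']
'b': index 2 in ['e', 'd', 'b', 'a', 'c'] -> ['b', 'e', 'd', 'a', 'c']
'd': index 2 in ['b', 'e', 'd', 'a', 'c'] -> ['d', 'b', 'e', 'a', 'c']
'a': index 3 in ['d', 'b', 'e', 'a', 'c'] -> ['a', 'd', 'b', 'e', 'c']
'c': index 4 in ['a', 'd', 'b', 'e', 'c'] -> ['c', 'a', 'd', 'b', 'e']
'c': index 0 in ['c', 'a', 'd', 'b', 'e'] -> ['c', 'a', 'd', 'b', 'e']


Output: [0, 0, 0, 1, 3, 4, 2, 2, 3, 4, 0]


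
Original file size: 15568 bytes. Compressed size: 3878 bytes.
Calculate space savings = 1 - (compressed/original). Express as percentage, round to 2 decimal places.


ratio = compressed/original = 3878/15568 = 0.249101
savings = 1 - ratio = 1 - 0.249101 = 0.750899
as a percentage: 0.750899 * 100 = 75.09%

Space savings = 1 - 3878/15568 = 75.09%


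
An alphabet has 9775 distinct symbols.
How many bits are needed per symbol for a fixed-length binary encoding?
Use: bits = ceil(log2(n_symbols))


log2(9775) = 13.2549
Bracket: 2^13 = 8192 < 9775 <= 2^14 = 16384
So ceil(log2(9775)) = 14

bits = ceil(log2(9775)) = ceil(13.2549) = 14 bits


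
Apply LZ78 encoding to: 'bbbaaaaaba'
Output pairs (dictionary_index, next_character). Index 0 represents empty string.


LZ78 encoding steps:
Dictionary: {0: ''}
Step 1: w='' (idx 0), next='b' -> output (0, 'b'), add 'b' as idx 1
Step 2: w='b' (idx 1), next='b' -> output (1, 'b'), add 'bb' as idx 2
Step 3: w='' (idx 0), next='a' -> output (0, 'a'), add 'a' as idx 3
Step 4: w='a' (idx 3), next='a' -> output (3, 'a'), add 'aa' as idx 4
Step 5: w='aa' (idx 4), next='b' -> output (4, 'b'), add 'aab' as idx 5
Step 6: w='a' (idx 3), end of input -> output (3, '')


Encoded: [(0, 'b'), (1, 'b'), (0, 'a'), (3, 'a'), (4, 'b'), (3, '')]


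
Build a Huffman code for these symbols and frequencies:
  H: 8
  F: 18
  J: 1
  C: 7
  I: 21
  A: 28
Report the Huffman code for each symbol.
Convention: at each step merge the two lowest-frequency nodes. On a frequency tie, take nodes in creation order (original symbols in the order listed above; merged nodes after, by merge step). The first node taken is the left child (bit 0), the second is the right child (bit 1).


Huffman tree construction:
Step 1: Merge J(1) + C(7) = 8
Step 2: Merge H(8) + (J+C)(8) = 16
Step 3: Merge (H+(J+C))(16) + F(18) = 34
Step 4: Merge I(21) + A(28) = 49
Step 5: Merge ((H+(J+C))+F)(34) + (I+A)(49) = 83
Read each symbol's code off the tree from the root (left child = 0, right child = 1).

Codes:
  H: 000 (length 3)
  F: 01 (length 2)
  J: 0010 (length 4)
  C: 0011 (length 4)
  I: 10 (length 2)
  A: 11 (length 2)
Average code length: 190/83 = 2.2892 bits/symbol


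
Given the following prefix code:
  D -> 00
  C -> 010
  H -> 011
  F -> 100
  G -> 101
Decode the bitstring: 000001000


Decoding step by step:
Bits 00 -> D
Bits 00 -> D
Bits 010 -> C
Bits 00 -> D


Decoded message: DDCD


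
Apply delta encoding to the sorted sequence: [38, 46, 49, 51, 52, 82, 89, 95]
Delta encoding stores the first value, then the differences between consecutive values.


First value: 38
Deltas:
  46 - 38 = 8
  49 - 46 = 3
  51 - 49 = 2
  52 - 51 = 1
  82 - 52 = 30
  89 - 82 = 7
  95 - 89 = 6


Delta encoded: [38, 8, 3, 2, 1, 30, 7, 6]


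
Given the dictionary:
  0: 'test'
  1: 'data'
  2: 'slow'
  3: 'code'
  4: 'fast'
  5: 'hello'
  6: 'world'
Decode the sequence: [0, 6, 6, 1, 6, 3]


Look up each index in the dictionary:
  0 -> 'test'
  6 -> 'world'
  6 -> 'world'
  1 -> 'data'
  6 -> 'world'
  3 -> 'code'

Decoded: "test world world data world code"


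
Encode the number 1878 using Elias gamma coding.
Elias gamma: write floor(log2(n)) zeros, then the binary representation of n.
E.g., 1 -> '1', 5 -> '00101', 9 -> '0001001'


num_bits = floor(log2(1878)) + 1 = 11
leading_zeros = num_bits - 1 = 10
binary(1878) = 11101010110

Elias gamma(1878) = '0000000000' + '11101010110' = 000000000011101010110 (21 bits)


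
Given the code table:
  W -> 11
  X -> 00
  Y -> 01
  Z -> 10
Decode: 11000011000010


Decoding:
11 -> W
00 -> X
00 -> X
11 -> W
00 -> X
00 -> X
10 -> Z


Result: WXXWXXZ


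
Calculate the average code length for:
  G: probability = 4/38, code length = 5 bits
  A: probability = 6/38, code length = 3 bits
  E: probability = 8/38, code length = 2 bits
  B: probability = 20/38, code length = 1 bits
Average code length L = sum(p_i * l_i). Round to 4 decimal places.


Weighted contributions p_i * l_i:
  G: (4/38) * 5 = 20/38
  A: (6/38) * 3 = 18/38
  E: (8/38) * 2 = 16/38
  B: (20/38) * 1 = 20/38
Sum = (20 + 18 + 16 + 20)/38 = 74/38

L = 74/38 = 1.9474 bits/symbol


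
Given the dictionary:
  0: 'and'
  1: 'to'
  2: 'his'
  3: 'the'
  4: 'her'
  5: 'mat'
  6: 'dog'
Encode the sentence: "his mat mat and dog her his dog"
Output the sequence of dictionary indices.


Look up each word in the dictionary:
  'his' -> 2
  'mat' -> 5
  'mat' -> 5
  'and' -> 0
  'dog' -> 6
  'her' -> 4
  'his' -> 2
  'dog' -> 6

Encoded: [2, 5, 5, 0, 6, 4, 2, 6]


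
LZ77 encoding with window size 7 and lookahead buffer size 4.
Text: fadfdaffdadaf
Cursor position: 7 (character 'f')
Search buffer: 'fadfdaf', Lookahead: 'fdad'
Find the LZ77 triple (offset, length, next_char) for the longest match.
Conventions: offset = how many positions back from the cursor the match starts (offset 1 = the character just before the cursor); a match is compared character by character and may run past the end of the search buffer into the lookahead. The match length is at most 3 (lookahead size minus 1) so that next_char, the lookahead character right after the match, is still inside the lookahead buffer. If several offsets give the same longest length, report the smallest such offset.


Try each offset into the search buffer:
  offset=1 (pos 6, char 'f'): match length 1
  offset=2 (pos 5, char 'a'): match length 0
  offset=3 (pos 4, char 'd'): match length 0
  offset=4 (pos 3, char 'f'): match length 3
  offset=5 (pos 2, char 'd'): match length 0
  offset=6 (pos 1, char 'a'): match length 0
  offset=7 (pos 0, char 'f'): match length 1
Longest match has length 3 at offset 4.
next_char = character at position 7 + 3 = 10 -> 'd'

Best match: offset=4, length=3 (matching 'fda' starting at position 3)
LZ77 triple: (4, 3, 'd')


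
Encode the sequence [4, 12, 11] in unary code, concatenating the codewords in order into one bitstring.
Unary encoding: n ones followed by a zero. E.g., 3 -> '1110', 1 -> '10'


Encode each number as n ones followed by a terminating 0:
  4 -> 11110 (5 bits)
  12 -> 1111111111110 (13 bits)
  11 -> 111111111110 (12 bits)
Total length = 5 + 13 + 12 = 30 bits.

Unary([4, 12, 11]) = 111101111111111110111111111110 (30 bits)


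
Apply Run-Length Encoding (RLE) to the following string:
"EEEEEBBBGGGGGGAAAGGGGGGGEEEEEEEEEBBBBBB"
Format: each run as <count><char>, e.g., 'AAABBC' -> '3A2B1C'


Scanning runs left to right:
  i=0: run of 'E' x 5 -> '5E'
  i=5: run of 'B' x 3 -> '3B'
  i=8: run of 'G' x 6 -> '6G'
  i=14: run of 'A' x 3 -> '3A'
  i=17: run of 'G' x 7 -> '7G'
  i=24: run of 'E' x 9 -> '9E'
  i=33: run of 'B' x 6 -> '6B'

RLE = 5E3B6G3A7G9E6B


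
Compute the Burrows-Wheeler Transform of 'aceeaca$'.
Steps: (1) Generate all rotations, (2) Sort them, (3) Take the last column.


Rotations (sorted):
  0: $aceeaca -> last char: a
  1: a$aceeac -> last char: c
  2: aca$acee -> last char: e
  3: aceeaca$ -> last char: $
  4: ca$aceea -> last char: a
  5: ceeaca$a -> last char: a
  6: eaca$ace -> last char: e
  7: eeaca$ac -> last char: c


BWT = ace$aaec


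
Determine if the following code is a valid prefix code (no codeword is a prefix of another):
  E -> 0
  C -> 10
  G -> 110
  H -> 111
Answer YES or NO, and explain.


Checking each pair (does one codeword prefix another?):
  E='0' vs C='10': no prefix
  E='0' vs G='110': no prefix
  E='0' vs H='111': no prefix
  C='10' vs E='0': no prefix
  C='10' vs G='110': no prefix
  C='10' vs H='111': no prefix
  G='110' vs E='0': no prefix
  G='110' vs C='10': no prefix
  G='110' vs H='111': no prefix
  H='111' vs E='0': no prefix
  H='111' vs C='10': no prefix
  H='111' vs G='110': no prefix
No violation found over all pairs.

YES -- this is a valid prefix code. No codeword is a prefix of any other codeword.


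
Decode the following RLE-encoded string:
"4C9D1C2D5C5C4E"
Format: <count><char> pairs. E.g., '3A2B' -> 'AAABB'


Expanding each <count><char> pair:
  4C -> 'CCCC'
  9D -> 'DDDDDDDDD'
  1C -> 'C'
  2D -> 'DD'
  5C -> 'CCCCC'
  5C -> 'CCCCC'
  4E -> 'EEEE'

Decoded = CCCCDDDDDDDDDCDDCCCCCCCCCCEEEE


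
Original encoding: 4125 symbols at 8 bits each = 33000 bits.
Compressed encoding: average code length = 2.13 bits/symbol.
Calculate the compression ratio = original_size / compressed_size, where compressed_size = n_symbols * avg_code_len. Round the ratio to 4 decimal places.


original_size = n_symbols * orig_bits = 4125 * 8 = 33000 bits
compressed_size = n_symbols * avg_code_len = 4125 * 2.13 = 8786.25 bits
ratio = original_size / compressed_size = 33000 / 8786.25 = 3.7559

Compression ratio = 3.7559


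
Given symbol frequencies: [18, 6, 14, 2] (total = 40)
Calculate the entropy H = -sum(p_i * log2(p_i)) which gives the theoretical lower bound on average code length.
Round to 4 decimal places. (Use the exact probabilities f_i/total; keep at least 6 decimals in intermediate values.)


Per-symbol terms -p_i * log2(p_i) with p_i = f_i/40:
  p = 18/40 = 0.450000: log2(p) = -1.152003, -p*log2(p) = 0.518401
  p = 6/40 = 0.150000: log2(p) = -2.736966, -p*log2(p) = 0.410545
  p = 14/40 = 0.350000: log2(p) = -1.514573, -p*log2(p) = 0.530101
  p = 2/40 = 0.050000: log2(p) = -4.321928, -p*log2(p) = 0.216096
H = 0.518401 + 0.410545 + 0.530101 + 0.216096 = 1.675143

H = 1.6751 bits/symbol
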